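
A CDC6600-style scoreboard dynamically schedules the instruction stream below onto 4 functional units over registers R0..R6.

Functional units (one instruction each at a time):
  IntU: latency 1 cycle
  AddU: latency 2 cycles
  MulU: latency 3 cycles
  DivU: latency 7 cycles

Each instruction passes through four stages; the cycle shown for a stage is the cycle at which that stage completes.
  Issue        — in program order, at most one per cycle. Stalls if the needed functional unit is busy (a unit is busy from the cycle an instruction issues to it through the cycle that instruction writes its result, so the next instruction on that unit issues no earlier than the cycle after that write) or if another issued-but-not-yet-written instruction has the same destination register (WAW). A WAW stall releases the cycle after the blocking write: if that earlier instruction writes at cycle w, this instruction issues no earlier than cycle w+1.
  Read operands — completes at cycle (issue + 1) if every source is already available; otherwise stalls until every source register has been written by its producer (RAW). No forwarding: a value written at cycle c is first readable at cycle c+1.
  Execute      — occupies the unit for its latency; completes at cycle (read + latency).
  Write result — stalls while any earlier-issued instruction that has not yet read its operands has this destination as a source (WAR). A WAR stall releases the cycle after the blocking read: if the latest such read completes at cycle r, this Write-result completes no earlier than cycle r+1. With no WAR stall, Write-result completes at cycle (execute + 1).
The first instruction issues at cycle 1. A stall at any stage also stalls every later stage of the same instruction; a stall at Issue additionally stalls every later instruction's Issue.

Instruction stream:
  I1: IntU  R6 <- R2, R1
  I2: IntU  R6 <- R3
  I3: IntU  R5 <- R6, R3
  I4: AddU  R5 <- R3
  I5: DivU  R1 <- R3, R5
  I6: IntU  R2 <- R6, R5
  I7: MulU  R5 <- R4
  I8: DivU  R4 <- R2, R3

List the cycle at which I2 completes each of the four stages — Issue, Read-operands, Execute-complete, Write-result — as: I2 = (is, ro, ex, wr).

[1] I1 issues→IntU
[2] I1 reads
[3] I1 exec-done
[4] I1 writes R6
[5] I2 issues→IntU
[6] I2 reads
[7] I2 exec-done
[8] I2 writes R6
[9] I3 issues→IntU
[10] I3 reads
[11] I3 exec-done
[12] I3 writes R5
[13] I4 issues→AddU
[14] I4 reads | I5 issues→DivU
[15] I6 issues→IntU
[16] I4 exec-done
[17] I4 writes R5
[18] I5 reads | I6 reads | I7 issues→MulU
[19] I6 exec-done | I7 reads
[20] I6 writes R2
[22] I7 exec-done
[23] I7 writes R5
[25] I5 exec-done
[26] I5 writes R1
[27] I8 issues→DivU
[28] I8 reads
[35] I8 exec-done
[36] I8 writes R4

I2 = (5, 6, 7, 8)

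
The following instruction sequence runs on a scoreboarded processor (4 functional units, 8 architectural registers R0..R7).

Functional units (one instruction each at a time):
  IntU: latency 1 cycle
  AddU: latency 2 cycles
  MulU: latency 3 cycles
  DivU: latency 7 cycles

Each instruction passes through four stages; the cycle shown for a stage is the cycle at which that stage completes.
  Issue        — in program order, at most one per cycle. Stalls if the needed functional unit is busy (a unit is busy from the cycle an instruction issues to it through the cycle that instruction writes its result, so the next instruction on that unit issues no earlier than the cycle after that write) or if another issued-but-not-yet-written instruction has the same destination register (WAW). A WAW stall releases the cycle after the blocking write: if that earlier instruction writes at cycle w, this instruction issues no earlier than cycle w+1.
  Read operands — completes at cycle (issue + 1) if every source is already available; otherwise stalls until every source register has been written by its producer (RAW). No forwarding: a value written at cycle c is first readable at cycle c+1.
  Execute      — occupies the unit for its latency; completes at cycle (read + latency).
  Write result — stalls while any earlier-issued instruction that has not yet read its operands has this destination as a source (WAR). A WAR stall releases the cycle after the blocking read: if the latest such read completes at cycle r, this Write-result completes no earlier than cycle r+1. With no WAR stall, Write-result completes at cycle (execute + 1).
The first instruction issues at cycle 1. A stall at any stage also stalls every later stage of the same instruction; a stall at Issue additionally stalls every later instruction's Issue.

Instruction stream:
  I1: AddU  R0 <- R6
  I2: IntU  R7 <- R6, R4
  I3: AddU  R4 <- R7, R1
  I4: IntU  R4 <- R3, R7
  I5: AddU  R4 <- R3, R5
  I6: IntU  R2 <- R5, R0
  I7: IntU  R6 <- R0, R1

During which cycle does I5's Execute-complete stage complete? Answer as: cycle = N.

[I1] 1/2/4/5
[I2] 2/3/4/5
[I3] 6/7/9/10  (struct: AddU busy until I1 writes@5)
[I4] 11/12/13/14  (WAW R4: wait I3 write@10)
[I5] 15/16/18/19  (WAW R4: wait I4 write@14)
[I6] 16/17/18/19
[I7] 20/21/22/23  (struct: IntU busy until I6 writes@19)

cycle = 18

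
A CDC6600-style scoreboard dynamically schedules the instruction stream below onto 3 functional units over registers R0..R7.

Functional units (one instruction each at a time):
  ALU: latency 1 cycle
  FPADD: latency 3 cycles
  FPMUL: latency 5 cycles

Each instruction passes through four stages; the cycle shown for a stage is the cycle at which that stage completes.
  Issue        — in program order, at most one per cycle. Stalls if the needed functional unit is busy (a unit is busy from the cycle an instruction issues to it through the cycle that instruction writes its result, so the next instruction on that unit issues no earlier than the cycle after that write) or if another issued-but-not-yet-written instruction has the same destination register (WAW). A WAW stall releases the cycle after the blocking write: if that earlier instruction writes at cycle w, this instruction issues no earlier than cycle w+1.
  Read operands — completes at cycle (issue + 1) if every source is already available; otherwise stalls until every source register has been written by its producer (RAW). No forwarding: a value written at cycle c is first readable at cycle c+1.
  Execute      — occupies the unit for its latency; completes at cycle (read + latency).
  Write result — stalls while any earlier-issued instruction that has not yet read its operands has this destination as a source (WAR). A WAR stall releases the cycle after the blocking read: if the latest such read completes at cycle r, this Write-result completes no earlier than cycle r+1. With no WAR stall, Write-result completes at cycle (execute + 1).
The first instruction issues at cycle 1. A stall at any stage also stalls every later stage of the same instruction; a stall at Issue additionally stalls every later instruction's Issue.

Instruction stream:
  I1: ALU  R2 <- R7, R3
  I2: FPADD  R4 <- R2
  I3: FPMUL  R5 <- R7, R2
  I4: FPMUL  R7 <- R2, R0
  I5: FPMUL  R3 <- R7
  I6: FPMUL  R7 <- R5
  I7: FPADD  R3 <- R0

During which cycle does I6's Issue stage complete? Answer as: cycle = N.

I1  is:1  ro:2  ex:3  wr:4
I2  is:2  ro:5  ex:8  wr:9  — RAW R2: wait I1 write@4
I3  is:3  ro:5  ex:10  wr:11  — RAW R2: wait I1 write@4
I4  is:12  ro:13  ex:18  wr:19  — struct: FPMUL busy until I3 writes@11
I5  is:20  ro:21  ex:26  wr:27  — struct: FPMUL busy until I4 writes@19
I6  is:28  ro:29  ex:34  wr:35  — struct: FPMUL busy until I5 writes@27
I7  is:29  ro:30  ex:33  wr:34

cycle = 28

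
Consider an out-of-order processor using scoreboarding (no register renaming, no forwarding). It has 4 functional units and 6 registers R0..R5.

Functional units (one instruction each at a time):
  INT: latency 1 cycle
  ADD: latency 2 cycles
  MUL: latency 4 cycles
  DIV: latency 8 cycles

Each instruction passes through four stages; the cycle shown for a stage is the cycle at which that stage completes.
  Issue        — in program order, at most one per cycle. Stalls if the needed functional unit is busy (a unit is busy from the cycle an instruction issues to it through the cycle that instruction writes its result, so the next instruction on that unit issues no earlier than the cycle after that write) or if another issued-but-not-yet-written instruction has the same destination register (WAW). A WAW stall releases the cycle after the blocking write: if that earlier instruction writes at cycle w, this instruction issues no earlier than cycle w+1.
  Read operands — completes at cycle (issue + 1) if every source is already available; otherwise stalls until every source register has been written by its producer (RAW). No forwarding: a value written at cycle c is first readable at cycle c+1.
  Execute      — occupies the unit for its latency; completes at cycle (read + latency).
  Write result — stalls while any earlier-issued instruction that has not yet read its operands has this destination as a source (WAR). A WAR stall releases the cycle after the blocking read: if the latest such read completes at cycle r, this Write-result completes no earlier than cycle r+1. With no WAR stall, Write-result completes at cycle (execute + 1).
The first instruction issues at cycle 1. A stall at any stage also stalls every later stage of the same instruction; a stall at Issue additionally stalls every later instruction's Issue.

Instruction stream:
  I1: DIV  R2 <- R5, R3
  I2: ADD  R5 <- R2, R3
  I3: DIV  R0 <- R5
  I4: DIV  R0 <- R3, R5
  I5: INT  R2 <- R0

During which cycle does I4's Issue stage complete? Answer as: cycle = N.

cycle = 26

t=1  I1 dispatched to DIV
t=2  I1 operands ready · I2 dispatched to ADD
t=10  I1 complete
t=11  R2←I1
t=12  I2 operands ready · I3 dispatched to DIV
t=14  I2 complete
t=15  R5←I2
t=16  I3 operands ready
t=24  I3 complete
t=25  R0←I3
t=26  I4 dispatched to DIV
t=27  I4 operands ready · I5 dispatched to INT
t=35  I4 complete
t=36  R0←I4
t=37  I5 operands ready
t=38  I5 complete
t=39  R2←I5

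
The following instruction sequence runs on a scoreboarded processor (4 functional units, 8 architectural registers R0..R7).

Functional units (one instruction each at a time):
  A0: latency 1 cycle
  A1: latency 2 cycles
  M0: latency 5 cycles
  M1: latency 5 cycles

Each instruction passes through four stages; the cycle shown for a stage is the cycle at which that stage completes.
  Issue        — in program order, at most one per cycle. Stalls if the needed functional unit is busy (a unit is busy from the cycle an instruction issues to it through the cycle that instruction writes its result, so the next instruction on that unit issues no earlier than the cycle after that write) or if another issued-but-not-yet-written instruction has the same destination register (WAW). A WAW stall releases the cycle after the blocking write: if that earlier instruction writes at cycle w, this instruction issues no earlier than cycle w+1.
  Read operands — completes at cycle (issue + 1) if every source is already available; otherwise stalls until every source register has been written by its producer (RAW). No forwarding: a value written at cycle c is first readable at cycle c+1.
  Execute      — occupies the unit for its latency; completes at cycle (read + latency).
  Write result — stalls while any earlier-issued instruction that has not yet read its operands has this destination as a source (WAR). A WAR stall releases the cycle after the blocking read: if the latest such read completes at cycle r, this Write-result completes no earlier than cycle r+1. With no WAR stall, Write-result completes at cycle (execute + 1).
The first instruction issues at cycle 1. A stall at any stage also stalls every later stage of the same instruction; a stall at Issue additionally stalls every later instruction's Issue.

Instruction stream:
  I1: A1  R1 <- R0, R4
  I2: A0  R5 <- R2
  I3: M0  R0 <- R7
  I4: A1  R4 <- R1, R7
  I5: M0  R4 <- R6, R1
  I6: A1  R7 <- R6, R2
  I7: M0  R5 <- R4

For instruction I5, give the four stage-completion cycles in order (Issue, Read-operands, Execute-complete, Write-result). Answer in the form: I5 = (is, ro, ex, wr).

I5 = (11, 12, 17, 18)

[1] I1 dispatched to A1
[2] I1 operands ready · I2 dispatched to A0
[3] I2 operands ready · I3 dispatched to M0
[4] I1 complete · I2 complete · I3 operands ready
[5] R1←I1 · R5←I2
[6] I4 dispatched to A1
[7] I4 operands ready
[9] I3 complete · I4 complete
[10] R0←I3 · R4←I4
[11] I5 dispatched to M0
[12] I5 operands ready · I6 dispatched to A1
[13] I6 operands ready
[15] I6 complete
[16] R7←I6
[17] I5 complete
[18] R4←I5
[19] I7 dispatched to M0
[20] I7 operands ready
[25] I7 complete
[26] R5←I7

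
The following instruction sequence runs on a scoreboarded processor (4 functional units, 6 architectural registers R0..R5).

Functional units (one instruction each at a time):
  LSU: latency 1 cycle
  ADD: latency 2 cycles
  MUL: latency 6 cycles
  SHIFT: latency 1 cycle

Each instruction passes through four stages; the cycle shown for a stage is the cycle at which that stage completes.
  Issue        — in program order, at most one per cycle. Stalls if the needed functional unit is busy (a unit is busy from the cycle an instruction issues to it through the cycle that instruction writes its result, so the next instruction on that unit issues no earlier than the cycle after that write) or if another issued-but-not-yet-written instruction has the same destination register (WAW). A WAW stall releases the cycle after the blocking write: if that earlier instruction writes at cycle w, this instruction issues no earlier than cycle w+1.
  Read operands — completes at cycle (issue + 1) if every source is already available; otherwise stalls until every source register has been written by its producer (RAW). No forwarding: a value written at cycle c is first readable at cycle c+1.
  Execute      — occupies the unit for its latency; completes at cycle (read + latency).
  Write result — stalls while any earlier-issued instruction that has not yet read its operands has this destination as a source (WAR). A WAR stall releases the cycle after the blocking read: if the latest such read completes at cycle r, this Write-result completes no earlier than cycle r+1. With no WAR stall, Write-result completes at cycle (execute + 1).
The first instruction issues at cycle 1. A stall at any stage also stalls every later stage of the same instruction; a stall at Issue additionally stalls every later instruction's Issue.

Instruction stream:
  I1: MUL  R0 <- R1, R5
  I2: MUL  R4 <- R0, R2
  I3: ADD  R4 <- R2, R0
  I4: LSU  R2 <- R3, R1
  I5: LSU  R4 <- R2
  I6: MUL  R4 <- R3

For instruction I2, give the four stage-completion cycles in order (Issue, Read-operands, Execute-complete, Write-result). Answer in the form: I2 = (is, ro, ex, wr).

I2 = (10, 11, 17, 18)

[I1] 1/2/8/9
[I2] 10/11/17/18  (struct: MUL busy until I1 writes@9)
[I3] 19/20/22/23  (WAW R4: wait I2 write@18)
[I4] 20/21/22/23
[I5] 24/25/26/27  (struct: LSU busy until I4 writes@23)
[I6] 28/29/35/36  (WAW R4: wait I5 write@27)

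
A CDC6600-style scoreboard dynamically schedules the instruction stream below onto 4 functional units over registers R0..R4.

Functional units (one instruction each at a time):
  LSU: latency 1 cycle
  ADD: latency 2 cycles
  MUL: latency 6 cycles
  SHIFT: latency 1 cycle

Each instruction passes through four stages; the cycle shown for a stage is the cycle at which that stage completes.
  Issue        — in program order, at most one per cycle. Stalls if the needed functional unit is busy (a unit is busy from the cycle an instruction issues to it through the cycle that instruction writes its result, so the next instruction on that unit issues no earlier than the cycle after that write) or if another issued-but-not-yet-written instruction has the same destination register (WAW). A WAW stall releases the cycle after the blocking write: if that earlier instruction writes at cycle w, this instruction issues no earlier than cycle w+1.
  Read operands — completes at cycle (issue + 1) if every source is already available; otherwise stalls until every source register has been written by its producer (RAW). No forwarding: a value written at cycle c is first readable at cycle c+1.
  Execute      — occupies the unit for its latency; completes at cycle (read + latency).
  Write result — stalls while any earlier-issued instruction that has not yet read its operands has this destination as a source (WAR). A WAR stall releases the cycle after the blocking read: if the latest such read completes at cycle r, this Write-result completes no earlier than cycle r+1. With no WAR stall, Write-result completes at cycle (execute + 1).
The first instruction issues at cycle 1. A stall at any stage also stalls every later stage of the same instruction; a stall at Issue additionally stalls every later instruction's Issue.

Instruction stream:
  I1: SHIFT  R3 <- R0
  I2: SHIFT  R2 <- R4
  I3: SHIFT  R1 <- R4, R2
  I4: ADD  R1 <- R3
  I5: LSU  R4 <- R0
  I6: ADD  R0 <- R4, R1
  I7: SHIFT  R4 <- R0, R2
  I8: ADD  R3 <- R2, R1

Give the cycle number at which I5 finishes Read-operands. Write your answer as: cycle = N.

cycle = 15

t=1  I1→SHIFT
t=2  I1 RO
t=3  I1 EX
t=4  I1 WR R3
t=5  I2→SHIFT
t=6  I2 RO
t=7  I2 EX
t=8  I2 WR R2
t=9  I3→SHIFT
t=10  I3 RO
t=11  I3 EX
t=12  I3 WR R1
t=13  I4→ADD
t=14  I4 RO; I5→LSU
t=15  I5 RO
t=16  I4 EX; I5 EX
t=17  I4 WR R1; I5 WR R4
t=18  I6→ADD
t=19  I6 RO; I7→SHIFT
t=21  I6 EX
t=22  I6 WR R0
t=23  I7 RO; I8→ADD
t=24  I7 EX; I8 RO
t=25  I7 WR R4
t=26  I8 EX
t=27  I8 WR R3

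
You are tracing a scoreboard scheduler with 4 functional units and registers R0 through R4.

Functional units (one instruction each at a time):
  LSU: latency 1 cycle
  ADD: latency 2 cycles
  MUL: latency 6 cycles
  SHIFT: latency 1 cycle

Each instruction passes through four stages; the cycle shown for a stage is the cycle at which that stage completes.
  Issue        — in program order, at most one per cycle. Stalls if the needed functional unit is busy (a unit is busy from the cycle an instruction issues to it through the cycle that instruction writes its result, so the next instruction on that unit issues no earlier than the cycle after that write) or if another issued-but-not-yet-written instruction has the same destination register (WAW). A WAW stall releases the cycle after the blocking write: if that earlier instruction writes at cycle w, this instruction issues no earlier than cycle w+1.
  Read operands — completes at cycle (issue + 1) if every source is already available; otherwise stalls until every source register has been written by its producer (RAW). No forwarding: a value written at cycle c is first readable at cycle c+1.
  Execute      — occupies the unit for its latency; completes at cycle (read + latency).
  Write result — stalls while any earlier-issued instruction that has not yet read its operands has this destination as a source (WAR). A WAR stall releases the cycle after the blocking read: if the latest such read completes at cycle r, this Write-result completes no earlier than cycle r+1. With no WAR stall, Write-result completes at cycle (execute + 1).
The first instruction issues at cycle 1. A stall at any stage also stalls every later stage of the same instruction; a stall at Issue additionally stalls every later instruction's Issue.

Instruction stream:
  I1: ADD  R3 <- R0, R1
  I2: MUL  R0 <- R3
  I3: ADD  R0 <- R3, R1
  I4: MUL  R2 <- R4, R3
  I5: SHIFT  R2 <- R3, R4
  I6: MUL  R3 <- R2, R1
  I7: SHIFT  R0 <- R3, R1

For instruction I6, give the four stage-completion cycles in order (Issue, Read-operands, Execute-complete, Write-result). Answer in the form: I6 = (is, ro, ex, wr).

c1: I1 issues→ADD
c2: I1 reads; I2 issues→MUL
c4: I1 exec-done
c5: I1 writes R3
c6: I2 reads
c12: I2 exec-done
c13: I2 writes R0
c14: I3 issues→ADD
c15: I3 reads; I4 issues→MUL
c16: I4 reads
c17: I3 exec-done
c18: I3 writes R0
c22: I4 exec-done
c23: I4 writes R2
c24: I5 issues→SHIFT
c25: I5 reads; I6 issues→MUL
c26: I5 exec-done
c27: I5 writes R2
c28: I6 reads; I7 issues→SHIFT
c34: I6 exec-done
c35: I6 writes R3
c36: I7 reads
c37: I7 exec-done
c38: I7 writes R0

I6 = (25, 28, 34, 35)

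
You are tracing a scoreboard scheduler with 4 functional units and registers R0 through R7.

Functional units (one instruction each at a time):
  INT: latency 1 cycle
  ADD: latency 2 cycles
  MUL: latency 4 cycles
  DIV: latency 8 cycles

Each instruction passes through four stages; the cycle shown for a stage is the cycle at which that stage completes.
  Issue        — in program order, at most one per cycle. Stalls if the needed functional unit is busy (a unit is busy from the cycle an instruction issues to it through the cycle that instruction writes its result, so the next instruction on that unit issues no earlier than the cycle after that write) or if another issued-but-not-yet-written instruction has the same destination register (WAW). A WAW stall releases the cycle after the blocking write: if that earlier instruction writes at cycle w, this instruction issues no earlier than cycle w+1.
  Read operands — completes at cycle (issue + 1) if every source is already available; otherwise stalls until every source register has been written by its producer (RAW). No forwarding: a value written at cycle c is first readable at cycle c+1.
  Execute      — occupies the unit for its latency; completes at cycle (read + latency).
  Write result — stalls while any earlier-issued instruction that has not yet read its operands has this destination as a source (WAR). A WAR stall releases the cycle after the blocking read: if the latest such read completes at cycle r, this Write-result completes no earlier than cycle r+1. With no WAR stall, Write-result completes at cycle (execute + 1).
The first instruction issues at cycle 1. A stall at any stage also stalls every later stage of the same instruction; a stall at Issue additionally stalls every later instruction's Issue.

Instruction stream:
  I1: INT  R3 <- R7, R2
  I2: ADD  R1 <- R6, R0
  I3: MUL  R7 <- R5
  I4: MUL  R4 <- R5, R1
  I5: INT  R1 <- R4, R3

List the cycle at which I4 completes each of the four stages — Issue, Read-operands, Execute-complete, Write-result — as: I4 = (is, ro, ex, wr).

cycle 1: I1 dispatched to INT
cycle 2: I1 operands ready | I2 dispatched to ADD
cycle 3: I1 complete | I2 operands ready | I3 dispatched to MUL
cycle 4: R3←I1 | I3 operands ready
cycle 5: I2 complete
cycle 6: R1←I2
cycle 8: I3 complete
cycle 9: R7←I3
cycle 10: I4 dispatched to MUL
cycle 11: I4 operands ready | I5 dispatched to INT
cycle 15: I4 complete
cycle 16: R4←I4
cycle 17: I5 operands ready
cycle 18: I5 complete
cycle 19: R1←I5

I4 = (10, 11, 15, 16)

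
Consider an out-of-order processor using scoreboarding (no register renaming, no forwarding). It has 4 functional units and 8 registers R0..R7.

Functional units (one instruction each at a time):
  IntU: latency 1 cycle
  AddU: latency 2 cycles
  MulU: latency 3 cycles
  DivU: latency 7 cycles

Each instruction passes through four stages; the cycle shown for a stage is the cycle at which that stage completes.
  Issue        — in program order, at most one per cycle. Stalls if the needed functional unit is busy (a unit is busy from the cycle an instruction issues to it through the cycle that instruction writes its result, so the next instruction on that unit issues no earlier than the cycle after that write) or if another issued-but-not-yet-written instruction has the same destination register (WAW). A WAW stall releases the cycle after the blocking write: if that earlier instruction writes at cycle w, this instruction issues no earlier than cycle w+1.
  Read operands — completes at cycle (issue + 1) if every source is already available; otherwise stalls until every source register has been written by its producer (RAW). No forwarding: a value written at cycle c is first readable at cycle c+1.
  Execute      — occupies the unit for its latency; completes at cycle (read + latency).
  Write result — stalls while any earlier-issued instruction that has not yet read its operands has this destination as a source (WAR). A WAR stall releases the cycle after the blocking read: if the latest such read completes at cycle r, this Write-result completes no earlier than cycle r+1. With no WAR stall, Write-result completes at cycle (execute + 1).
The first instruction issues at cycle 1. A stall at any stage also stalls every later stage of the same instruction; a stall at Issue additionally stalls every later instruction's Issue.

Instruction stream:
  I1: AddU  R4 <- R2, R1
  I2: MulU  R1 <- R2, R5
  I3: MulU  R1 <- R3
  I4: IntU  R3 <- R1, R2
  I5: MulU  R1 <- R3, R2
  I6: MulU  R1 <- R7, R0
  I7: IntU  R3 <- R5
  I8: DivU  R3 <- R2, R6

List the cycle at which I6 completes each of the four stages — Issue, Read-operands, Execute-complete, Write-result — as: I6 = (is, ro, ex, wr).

I6 = (22, 23, 26, 27)

cycle 1: I1 dispatched to AddU
cycle 2: I1 operands ready · I2 dispatched to MulU
cycle 3: I2 operands ready
cycle 4: I1 complete
cycle 5: R4←I1
cycle 6: I2 complete
cycle 7: R1←I2
cycle 8: I3 dispatched to MulU
cycle 9: I3 operands ready · I4 dispatched to IntU
cycle 12: I3 complete
cycle 13: R1←I3
cycle 14: I4 operands ready · I5 dispatched to MulU
cycle 15: I4 complete
cycle 16: R3←I4
cycle 17: I5 operands ready
cycle 20: I5 complete
cycle 21: R1←I5
cycle 22: I6 dispatched to MulU
cycle 23: I6 operands ready · I7 dispatched to IntU
cycle 24: I7 operands ready
cycle 25: I7 complete
cycle 26: I6 complete · R3←I7
cycle 27: R1←I6 · I8 dispatched to DivU
cycle 28: I8 operands ready
cycle 35: I8 complete
cycle 36: R3←I8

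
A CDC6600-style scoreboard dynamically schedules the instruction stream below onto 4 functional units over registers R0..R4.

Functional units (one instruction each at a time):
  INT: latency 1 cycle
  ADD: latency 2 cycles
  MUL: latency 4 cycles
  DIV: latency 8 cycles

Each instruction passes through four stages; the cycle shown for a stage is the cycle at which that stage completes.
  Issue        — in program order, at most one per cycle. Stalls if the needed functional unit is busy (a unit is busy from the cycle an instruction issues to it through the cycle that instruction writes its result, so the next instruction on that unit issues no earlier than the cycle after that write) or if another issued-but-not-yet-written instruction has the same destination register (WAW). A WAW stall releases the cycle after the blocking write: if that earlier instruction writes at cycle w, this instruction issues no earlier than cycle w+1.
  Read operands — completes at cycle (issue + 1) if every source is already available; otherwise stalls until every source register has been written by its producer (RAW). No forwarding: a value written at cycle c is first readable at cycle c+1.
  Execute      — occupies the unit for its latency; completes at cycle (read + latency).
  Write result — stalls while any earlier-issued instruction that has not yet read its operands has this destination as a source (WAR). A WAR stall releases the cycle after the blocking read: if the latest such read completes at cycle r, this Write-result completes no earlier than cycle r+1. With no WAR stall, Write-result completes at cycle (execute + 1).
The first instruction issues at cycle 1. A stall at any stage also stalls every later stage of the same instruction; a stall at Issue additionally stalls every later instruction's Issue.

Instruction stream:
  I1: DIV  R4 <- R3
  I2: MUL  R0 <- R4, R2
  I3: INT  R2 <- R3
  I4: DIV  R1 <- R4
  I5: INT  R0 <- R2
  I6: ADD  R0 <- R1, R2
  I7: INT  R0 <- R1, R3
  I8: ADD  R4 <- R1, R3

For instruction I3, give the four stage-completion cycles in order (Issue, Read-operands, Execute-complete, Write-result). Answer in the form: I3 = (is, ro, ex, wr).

I1: IS=1 RO=2 EX=10 WR=11
I2: IS=2 RO=12 EX=16 WR=17  [RAW R4: wait I1 write@11]
I3: IS=3 RO=4 EX=5 WR=13  [WAR R2: wait I2 read@12]
I4: IS=12 RO=13 EX=21 WR=22  [struct: DIV busy until I1 writes@11]
I5: IS=18 RO=19 EX=20 WR=21  [WAW R0: wait I2 write@17]
I6: IS=22 RO=23 EX=25 WR=26  [WAW R0: wait I5 write@21]
I7: IS=27 RO=28 EX=29 WR=30  [WAW R0: wait I6 write@26]
I8: IS=28 RO=29 EX=31 WR=32

I3 = (3, 4, 5, 13)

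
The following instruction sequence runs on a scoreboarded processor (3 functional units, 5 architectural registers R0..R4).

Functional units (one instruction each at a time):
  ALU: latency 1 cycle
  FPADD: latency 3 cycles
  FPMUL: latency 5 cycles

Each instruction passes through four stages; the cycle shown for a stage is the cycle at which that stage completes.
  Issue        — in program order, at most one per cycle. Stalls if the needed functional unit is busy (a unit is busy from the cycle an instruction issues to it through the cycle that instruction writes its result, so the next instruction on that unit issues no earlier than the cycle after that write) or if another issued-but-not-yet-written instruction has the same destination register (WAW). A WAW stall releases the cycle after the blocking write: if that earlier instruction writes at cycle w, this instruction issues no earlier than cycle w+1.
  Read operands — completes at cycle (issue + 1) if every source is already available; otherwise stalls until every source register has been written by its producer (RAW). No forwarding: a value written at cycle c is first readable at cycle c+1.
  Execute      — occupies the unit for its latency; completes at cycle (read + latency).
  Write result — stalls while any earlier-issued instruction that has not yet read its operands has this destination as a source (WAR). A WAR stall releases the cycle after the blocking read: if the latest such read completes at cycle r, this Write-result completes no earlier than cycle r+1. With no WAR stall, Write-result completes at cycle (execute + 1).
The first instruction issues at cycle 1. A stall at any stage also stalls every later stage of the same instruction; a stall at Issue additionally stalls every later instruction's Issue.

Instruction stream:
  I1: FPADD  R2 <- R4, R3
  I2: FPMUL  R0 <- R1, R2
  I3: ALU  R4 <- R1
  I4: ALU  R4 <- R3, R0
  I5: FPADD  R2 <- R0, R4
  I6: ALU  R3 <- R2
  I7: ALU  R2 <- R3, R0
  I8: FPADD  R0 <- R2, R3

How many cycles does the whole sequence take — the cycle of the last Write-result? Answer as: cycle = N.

cycle = 33

c1: I1→FPADD
c2: I1 RO · I2→FPMUL
c3: I3→ALU
c4: I3 RO
c5: I1 EX · I3 EX
c6: I1 WR R2 · I3 WR R4
c7: I2 RO · I4→ALU
c8: I5→FPADD
c12: I2 EX
c13: I2 WR R0
c14: I4 RO
c15: I4 EX
c16: I4 WR R4
c17: I5 RO · I6→ALU
c20: I5 EX
c21: I5 WR R2
c22: I6 RO
c23: I6 EX
c24: I6 WR R3
c25: I7→ALU
c26: I7 RO · I8→FPADD
c27: I7 EX
c28: I7 WR R2
c29: I8 RO
c32: I8 EX
c33: I8 WR R0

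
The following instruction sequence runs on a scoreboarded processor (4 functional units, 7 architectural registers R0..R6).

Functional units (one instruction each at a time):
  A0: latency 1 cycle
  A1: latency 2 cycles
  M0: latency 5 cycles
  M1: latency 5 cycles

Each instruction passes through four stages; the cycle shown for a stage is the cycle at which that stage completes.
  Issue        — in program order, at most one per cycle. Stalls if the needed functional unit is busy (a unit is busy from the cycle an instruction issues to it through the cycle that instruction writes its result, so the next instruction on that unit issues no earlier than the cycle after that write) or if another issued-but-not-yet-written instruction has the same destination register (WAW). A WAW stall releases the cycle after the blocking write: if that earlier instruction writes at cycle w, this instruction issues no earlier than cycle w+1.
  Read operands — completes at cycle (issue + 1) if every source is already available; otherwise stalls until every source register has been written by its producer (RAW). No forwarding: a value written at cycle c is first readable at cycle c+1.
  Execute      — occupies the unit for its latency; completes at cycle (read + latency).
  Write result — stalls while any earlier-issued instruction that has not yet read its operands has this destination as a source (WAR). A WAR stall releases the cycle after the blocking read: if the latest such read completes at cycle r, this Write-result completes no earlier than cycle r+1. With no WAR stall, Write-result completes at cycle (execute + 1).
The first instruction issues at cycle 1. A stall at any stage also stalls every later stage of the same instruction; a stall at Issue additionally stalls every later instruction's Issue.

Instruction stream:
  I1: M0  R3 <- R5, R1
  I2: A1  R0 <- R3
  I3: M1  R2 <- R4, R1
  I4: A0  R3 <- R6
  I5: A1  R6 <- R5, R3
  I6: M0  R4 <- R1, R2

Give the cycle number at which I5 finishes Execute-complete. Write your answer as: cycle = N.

cycle = 16

[1] I1 dispatched to M0
[2] I1 operands ready; I2 dispatched to A1
[3] I3 dispatched to M1
[4] I3 operands ready
[7] I1 complete
[8] R3←I1
[9] I2 operands ready; I3 complete; I4 dispatched to A0
[10] R2←I3; I4 operands ready
[11] I2 complete; I4 complete
[12] R0←I2; R3←I4
[13] I5 dispatched to A1
[14] I5 operands ready; I6 dispatched to M0
[15] I6 operands ready
[16] I5 complete
[17] R6←I5
[20] I6 complete
[21] R4←I6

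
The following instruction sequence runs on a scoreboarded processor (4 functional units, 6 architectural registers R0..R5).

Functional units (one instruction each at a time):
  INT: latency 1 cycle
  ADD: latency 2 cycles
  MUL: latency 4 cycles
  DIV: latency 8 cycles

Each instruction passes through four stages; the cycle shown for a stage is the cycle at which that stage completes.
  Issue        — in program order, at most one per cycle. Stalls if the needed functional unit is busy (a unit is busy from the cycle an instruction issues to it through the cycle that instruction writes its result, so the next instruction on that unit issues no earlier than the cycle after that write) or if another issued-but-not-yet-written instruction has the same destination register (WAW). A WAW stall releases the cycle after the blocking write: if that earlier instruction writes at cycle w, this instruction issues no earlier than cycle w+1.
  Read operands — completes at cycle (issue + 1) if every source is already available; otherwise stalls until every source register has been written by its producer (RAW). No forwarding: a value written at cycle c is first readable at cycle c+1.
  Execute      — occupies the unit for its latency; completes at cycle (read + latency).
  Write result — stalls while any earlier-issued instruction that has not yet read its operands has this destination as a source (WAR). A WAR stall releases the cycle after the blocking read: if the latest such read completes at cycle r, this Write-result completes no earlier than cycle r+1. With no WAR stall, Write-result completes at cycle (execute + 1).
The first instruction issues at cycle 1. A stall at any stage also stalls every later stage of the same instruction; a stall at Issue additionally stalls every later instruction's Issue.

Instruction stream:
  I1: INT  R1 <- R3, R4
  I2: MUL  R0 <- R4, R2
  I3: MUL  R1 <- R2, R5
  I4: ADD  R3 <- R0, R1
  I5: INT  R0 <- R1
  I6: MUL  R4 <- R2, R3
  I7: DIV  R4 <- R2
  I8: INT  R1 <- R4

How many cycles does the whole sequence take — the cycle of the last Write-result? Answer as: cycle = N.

I1 -> (1, 2, 3, 4)
I2 -> (2, 3, 7, 8)
I3 -> (9, 10, 14, 15)  // struct: MUL busy until I2 writes@8
I4 -> (10, 16, 18, 19)  // RAW R1: wait I3 write@15
I5 -> (11, 16, 17, 18)  // RAW R1: wait I3 write@15
I6 -> (16, 20, 24, 25)  // struct: MUL busy until I3 writes@15, RAW R3: wait I4 write@19
I7 -> (26, 27, 35, 36)  // WAW R4: wait I6 write@25
I8 -> (27, 37, 38, 39)  // RAW R4: wait I7 write@36

cycle = 39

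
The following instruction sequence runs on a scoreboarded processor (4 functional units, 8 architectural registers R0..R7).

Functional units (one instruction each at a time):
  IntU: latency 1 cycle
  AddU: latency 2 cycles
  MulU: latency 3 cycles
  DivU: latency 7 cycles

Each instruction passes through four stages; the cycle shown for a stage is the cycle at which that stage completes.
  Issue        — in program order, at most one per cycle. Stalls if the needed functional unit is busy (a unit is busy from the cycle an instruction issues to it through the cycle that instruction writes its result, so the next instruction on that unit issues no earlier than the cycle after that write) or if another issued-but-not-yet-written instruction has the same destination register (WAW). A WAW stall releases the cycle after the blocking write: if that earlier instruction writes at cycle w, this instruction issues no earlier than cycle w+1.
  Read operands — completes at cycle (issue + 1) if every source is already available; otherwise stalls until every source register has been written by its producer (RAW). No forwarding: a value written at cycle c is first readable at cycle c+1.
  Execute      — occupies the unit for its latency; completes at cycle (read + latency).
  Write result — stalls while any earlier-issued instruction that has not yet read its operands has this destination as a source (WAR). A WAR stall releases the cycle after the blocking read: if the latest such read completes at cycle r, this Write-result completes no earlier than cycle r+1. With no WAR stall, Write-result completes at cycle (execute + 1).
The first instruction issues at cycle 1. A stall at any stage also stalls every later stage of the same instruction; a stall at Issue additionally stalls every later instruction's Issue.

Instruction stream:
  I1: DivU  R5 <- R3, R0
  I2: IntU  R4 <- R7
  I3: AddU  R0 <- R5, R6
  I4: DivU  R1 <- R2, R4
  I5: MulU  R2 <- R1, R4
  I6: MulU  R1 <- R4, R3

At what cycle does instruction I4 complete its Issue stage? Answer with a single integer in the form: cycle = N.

cycle = 11

c1: I1 issues→DivU
c2: I1 reads · I2 issues→IntU
c3: I2 reads · I3 issues→AddU
c4: I2 exec-done
c5: I2 writes R4
c9: I1 exec-done
c10: I1 writes R5
c11: I3 reads · I4 issues→DivU
c12: I4 reads · I5 issues→MulU
c13: I3 exec-done
c14: I3 writes R0
c19: I4 exec-done
c20: I4 writes R1
c21: I5 reads
c24: I5 exec-done
c25: I5 writes R2
c26: I6 issues→MulU
c27: I6 reads
c30: I6 exec-done
c31: I6 writes R1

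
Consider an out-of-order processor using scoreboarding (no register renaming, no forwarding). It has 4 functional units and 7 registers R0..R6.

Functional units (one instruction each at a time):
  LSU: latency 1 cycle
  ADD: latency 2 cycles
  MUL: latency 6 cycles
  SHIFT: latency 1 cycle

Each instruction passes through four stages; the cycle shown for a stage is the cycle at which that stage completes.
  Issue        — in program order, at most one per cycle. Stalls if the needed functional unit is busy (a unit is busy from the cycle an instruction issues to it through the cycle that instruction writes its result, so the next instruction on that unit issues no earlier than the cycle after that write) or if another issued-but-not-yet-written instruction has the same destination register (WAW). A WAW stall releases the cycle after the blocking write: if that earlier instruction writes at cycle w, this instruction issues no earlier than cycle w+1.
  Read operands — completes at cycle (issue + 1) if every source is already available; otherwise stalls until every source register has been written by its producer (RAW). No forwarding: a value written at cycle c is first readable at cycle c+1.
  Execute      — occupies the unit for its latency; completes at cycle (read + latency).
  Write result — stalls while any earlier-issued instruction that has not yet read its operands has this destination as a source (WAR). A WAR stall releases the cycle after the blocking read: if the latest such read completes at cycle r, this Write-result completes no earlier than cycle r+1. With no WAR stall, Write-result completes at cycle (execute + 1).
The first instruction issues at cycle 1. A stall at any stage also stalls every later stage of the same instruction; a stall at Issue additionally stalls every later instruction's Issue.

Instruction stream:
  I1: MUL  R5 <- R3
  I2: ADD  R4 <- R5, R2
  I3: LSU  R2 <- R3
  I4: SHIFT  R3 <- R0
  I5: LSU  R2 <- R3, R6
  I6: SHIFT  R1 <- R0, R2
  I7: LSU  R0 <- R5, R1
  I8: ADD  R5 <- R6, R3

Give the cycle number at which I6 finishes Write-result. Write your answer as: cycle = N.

cycle = 18

t=1  I1→MUL
t=2  I1 RO | I2→ADD
t=3  I3→LSU
t=4  I3 RO | I4→SHIFT
t=5  I3 EX | I4 RO
t=6  I4 EX
t=7  I4 WR R3
t=8  I1 EX
t=9  I1 WR R5
t=10  I2 RO
t=11  I3 WR R2
t=12  I2 EX | I5→LSU
t=13  I2 WR R4 | I5 RO | I6→SHIFT
t=14  I5 EX
t=15  I5 WR R2
t=16  I6 RO | I7→LSU
t=17  I6 EX | I8→ADD
t=18  I6 WR R1 | I8 RO
t=19  I7 RO
t=20  I7 EX | I8 EX
t=21  I7 WR R0 | I8 WR R5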